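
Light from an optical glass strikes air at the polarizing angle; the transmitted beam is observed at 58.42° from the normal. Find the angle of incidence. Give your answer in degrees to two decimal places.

At Brewster's angle the reflected and refracted rays are perpendicular, so θ_B + θ_t = 90°.
So θ_B = 90° − θ_t = 90° − 58.42° = 31.58°.

θ_B ≈ 31.58°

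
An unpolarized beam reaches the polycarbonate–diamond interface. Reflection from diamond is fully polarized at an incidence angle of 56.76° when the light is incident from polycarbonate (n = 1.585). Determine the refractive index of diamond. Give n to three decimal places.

n ≈ 2.418

Full polarization of the reflected beam means tan θ_B = n₂/n₁, where n₁ is the incident medium (polycarbonate).
n₂ = n₁ tan θ_B = 1.585 × tan 56.76° = 2.418.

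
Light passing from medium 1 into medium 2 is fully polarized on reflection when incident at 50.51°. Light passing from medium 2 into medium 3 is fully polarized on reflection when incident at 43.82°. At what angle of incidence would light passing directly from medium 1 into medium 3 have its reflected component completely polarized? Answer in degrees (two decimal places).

Each Brewster angle gives a ratio: n₂/n₁ = tan 50.51° = 1.2135, n₃/n₂ = tan 43.82° = 0.9596.
n₃/n₁ = 1.1645. Then tan θ_B(1→3) = n₃/n₁, so θ_B(1→3) = arctan(1.1645) = 49.35°.

θ_B ≈ 49.35°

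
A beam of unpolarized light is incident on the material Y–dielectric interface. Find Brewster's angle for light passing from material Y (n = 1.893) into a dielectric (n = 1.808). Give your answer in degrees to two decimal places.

θ_B ≈ 43.68°

Here n₂/n₁ = 1.808/1.893 = 0.9551, and Brewster's law gives tan θ_B = n₂/n₁. Taking the arctangent, θ_B = 43.68°.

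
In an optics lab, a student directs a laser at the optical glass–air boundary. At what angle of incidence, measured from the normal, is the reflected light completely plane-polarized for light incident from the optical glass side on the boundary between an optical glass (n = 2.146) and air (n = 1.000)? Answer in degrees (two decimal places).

θ_B ≈ 24.98°

At Brewster's angle the reflected and refracted rays are perpendicular, which with Snell's law gives tan θ_B = n₂/n₁.
tan θ_B = n₂/n₁ = 1.000/2.146 = 0.4660.
So θ_B = arctan 0.4660 = 24.98°.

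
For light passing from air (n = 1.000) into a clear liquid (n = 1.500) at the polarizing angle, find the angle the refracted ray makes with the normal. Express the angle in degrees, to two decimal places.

θ_t ≈ 33.69°

tan θ_B = n₂/n₁ = 1.500/1.000 = 1.5000, so θ_B = 56.31°.
The refracted ray is perpendicular to the reflected ray, so θ_t = 90° − θ_B = 33.69°.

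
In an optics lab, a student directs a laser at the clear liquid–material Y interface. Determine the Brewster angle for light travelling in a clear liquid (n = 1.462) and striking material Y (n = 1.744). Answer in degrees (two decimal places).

θ_B ≈ 50.03°

tan θ_B = n₂/n₁ = 1.744/1.462 = 1.1929.
θ_B = arctan(1.1929) = 50.03°.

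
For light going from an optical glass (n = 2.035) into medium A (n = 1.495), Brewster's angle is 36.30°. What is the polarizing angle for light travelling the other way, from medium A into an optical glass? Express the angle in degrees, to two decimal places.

Reversing the direction swaps n₁ and n₂, so tan θ_B' = 1/tan θ_B and θ_B' = 90° − θ_B.
Hence θ_B' = 90° − 36.30° = 53.70°.

θ_B' ≈ 53.70°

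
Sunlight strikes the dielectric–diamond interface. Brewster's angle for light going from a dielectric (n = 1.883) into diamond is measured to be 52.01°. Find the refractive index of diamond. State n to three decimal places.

n ≈ 2.411

At Brewster's angle, tan θ_B = n₂/n₁ with n₁ on the incident side (a dielectric) and n₂ on the transmitted side (diamond).
n₂ = n₁ tan θ_B = 1.883 × tan 52.01° = 2.411.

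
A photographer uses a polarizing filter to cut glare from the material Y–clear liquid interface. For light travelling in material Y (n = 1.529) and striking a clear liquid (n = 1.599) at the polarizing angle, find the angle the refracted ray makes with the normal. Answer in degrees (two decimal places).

θ_B = arctan(n₂/n₁) = arctan(1.599/1.529) = 46.28°.
The refracted ray is perpendicular to the reflected ray, so θ_t = 90° − θ_B = 43.72°.

θ_t ≈ 43.72°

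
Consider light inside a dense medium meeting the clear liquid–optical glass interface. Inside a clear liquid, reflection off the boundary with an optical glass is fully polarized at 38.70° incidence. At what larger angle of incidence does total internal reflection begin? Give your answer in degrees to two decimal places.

θ_c ≈ 53.24°

From Brewster, n₂/n₁ = tan θ_B = tan 38.70° = 0.8012.
Then sin θ_c = n₂/n₁ = 0.8012, so θ_c = arcsin 0.8012 = 53.24°.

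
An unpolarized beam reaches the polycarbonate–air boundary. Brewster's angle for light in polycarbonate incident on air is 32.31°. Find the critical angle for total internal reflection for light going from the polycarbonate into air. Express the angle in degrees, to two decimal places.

θ_c ≈ 39.23°

n₂/n₁ = tan 32.31° = 0.6324; the critical angle satisfies sin θ_c = n₂/n₁.
θ_c = arcsin(0.6324) = 39.23°.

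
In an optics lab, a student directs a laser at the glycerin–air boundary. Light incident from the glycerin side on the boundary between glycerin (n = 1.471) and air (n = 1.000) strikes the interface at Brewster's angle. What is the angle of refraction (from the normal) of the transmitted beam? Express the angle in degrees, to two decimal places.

tan θ_B = n₂/n₁ = 1.000/1.471 = 0.6798, so θ_B = 34.21°.
At Brewster's angle the reflected and refracted rays are perpendicular, so θ_t = 90° − θ_B = 90° − 34.21° = 55.79°.

θ_t ≈ 55.79°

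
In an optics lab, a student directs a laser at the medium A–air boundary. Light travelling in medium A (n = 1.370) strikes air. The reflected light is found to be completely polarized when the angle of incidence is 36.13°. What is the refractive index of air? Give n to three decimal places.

n ≈ 1.000

Brewster's law: tan θ_B = n₂/n₁ (light incident in medium A, refracted into air).
n₂ = n₁ tan θ_B = 1.370 × tan 36.13° = 1.000.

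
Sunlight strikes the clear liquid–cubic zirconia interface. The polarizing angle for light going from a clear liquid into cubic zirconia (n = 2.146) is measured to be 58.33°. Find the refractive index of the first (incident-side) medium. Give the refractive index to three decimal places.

Brewster's law: tan θ_B = n₂/n₁ (light incident in a clear liquid, refracted into cubic zirconia).
n₁ = n₂ / tan θ_B = 2.146 / tan 58.33° = 1.324.

n ≈ 1.324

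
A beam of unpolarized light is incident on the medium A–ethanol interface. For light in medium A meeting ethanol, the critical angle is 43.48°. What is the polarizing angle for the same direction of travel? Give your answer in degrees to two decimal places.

θ_B ≈ 34.53°

n₂/n₁ = sin θ_c = sin 43.48° = 0.6881.
tan θ_B equals the same ratio, so θ_B = arctan(0.6881) = 34.53°.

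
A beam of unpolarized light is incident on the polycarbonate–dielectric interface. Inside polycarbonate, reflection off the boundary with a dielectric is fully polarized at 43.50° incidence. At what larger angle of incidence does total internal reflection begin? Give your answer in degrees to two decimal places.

tan θ_B = n₂/n₁ = tan 43.50° = 0.9490.
Total internal reflection: sin θ_c = n₂/n₁ = 0.9490.
θ_c = arcsin(0.9490) = 71.62°.

θ_c ≈ 71.62°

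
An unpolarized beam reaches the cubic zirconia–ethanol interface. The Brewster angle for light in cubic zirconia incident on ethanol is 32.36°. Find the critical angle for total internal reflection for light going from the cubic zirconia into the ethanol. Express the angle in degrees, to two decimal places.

n₂/n₁ = tan 32.36° = 0.6336; the critical angle satisfies sin θ_c = n₂/n₁.
θ_c = arcsin(0.6336) = 39.32°.

θ_c ≈ 39.32°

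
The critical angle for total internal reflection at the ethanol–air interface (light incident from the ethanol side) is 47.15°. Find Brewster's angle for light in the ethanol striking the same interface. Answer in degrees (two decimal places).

θ_B ≈ 36.25°

At the critical angle sin θ_c = n₂/n₁, giving n₂/n₁ = sin 47.15° = 0.7331.
Then tan θ_B = n₂/n₁ = 0.7331, so θ_B = arctan 0.7331 = 36.25°.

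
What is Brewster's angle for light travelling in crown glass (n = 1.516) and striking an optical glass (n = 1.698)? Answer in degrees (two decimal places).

Here n₂/n₁ = 1.698/1.516 = 1.1201, and Brewster's law gives tan θ_B = n₂/n₁.
θ_B = arctan(1.1201) = 48.24°.

θ_B ≈ 48.24°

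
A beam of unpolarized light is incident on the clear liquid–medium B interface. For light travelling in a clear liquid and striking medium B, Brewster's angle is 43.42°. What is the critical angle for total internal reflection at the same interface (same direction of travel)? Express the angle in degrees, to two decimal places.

n₂/n₁ = tan 43.42° = 0.9463; the critical angle satisfies sin θ_c = n₂/n₁.
θ_c = arcsin(0.9463) = 71.14°.

θ_c ≈ 71.14°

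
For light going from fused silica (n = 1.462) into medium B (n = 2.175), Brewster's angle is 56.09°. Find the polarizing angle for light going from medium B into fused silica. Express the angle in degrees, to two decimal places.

θ_B' ≈ 33.91°

The two Brewster angles are complementary: θ_B' = 90° − θ_B = 90° − 56.09° = 33.91°.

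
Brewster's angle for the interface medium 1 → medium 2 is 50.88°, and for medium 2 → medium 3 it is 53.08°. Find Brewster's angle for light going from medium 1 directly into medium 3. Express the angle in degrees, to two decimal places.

θ_B ≈ 58.57°

n₂/n₁ = tan 50.88° = 1.2296 and n₃/n₂ = tan 53.08° = 1.3309.
n₃/n₁ = 1.6365. Then tan θ_B(1→3) = n₃/n₁, so θ_B(1→3) = arctan(1.6365) = 58.57°.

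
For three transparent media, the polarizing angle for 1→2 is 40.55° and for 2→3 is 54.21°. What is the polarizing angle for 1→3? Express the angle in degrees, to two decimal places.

θ_B ≈ 49.88°

Each Brewster angle gives a ratio: n₂/n₁ = tan 40.55° = 0.8556, n₃/n₂ = tan 54.21° = 1.3870.
Multiplying, n₃/n₁ = 0.8556 × 1.3870 = 1.1867, and θ_B(1→3) = arctan 1.1867 = 49.88°.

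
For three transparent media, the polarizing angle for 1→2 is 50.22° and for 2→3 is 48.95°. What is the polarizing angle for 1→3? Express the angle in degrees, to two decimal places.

θ_B ≈ 54.06°

Each Brewster angle gives a ratio: n₂/n₁ = tan 50.22° = 1.2011, n₃/n₂ = tan 48.95° = 1.1483.
Multiplying, n₃/n₁ = 1.2011 × 1.1483 = 1.3793, and θ_B(1→3) = arctan 1.3793 = 54.06°.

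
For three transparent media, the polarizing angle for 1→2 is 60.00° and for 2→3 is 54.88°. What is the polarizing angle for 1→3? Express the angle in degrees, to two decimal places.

θ_B ≈ 67.90°

tan θ_B(1→2) = n₂/n₁ = tan 60.00° = 1.7321.
tan θ_B(2→3) = n₃/n₂ = tan 54.88° = 1.4218.
Multiplying, n₃/n₁ = 1.7321 × 1.4218 = 2.4626, and θ_B(1→3) = arctan 2.4626 = 67.90°.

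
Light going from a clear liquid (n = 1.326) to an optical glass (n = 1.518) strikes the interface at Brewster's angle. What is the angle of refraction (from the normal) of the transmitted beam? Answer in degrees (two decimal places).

θ_B = arctan(n₂/n₁) = arctan(1.518/1.326) = 48.86°.
At Brewster's angle the reflected and refracted rays are perpendicular, so θ_t = 90° − θ_B = 90° − 48.86° = 41.14°.

θ_t ≈ 41.14°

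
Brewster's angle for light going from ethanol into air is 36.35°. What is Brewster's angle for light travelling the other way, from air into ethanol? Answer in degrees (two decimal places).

θ_B' ≈ 53.65°

tan θ_B' = n₁/n₂ = 1/tan θ_B, so θ_B' = 90° − θ_B.
θ_B' = 90° − 36.35° = 53.65°.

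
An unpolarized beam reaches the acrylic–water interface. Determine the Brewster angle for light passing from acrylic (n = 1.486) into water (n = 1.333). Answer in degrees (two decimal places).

tan θ_B = n₂/n₁ = 1.333/1.486 = 0.8970.
θ_B = arctan(0.8970) = 41.89°.

θ_B ≈ 41.89°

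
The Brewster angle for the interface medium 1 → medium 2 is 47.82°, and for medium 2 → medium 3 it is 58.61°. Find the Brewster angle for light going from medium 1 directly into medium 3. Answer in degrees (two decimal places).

θ_B ≈ 61.06°

Each Brewster angle gives a ratio: n₂/n₁ = tan 47.82° = 1.1036, n₃/n₂ = tan 58.61° = 1.6389.
So n₃/n₁ = (n₂/n₁)(n₃/n₂) = 1.1036 × 1.6389 = 1.8087.
θ_B(1→3) = arctan(1.8087) = 61.06°.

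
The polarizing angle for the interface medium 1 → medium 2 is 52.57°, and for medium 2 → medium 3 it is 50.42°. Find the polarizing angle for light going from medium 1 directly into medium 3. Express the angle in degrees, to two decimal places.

θ_B ≈ 57.68°

Each Brewster angle gives a ratio: n₂/n₁ = tan 52.57° = 1.3065, n₃/n₂ = tan 50.42° = 1.2097.
n₃/n₁ = 1.5804. Then tan θ_B(1→3) = n₃/n₁, so θ_B(1→3) = arctan(1.5804) = 57.68°.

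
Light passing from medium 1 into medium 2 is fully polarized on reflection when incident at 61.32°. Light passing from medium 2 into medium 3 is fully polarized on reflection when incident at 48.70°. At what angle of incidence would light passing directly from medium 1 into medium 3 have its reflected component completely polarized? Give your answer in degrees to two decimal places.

Each Brewster angle gives a ratio: n₂/n₁ = tan 61.32° = 1.8281, n₃/n₂ = tan 48.70° = 1.1383.
n₃/n₁ = 2.0808. Then tan θ_B(1→3) = n₃/n₁, so θ_B(1→3) = arctan(2.0808) = 64.33°.

θ_B ≈ 64.33°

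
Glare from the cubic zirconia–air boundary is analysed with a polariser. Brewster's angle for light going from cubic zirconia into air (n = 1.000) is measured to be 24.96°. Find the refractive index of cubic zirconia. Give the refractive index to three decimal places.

Brewster's law: tan θ_B = n₂/n₁ (light incident in cubic zirconia, refracted into air).
n₁ = n₂ / tan θ_B = 1.000 / tan 24.96° = 2.148.

n ≈ 2.148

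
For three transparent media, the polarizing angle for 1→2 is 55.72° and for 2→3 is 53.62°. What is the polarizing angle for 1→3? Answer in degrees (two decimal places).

Each Brewster angle gives a ratio: n₂/n₁ = tan 55.72° = 1.4670, n₃/n₂ = tan 53.62° = 1.3574.
n₃/n₁ = 1.9913. Then tan θ_B(1→3) = n₃/n₁, so θ_B(1→3) = arctan(1.9913) = 63.33°.

θ_B ≈ 63.33°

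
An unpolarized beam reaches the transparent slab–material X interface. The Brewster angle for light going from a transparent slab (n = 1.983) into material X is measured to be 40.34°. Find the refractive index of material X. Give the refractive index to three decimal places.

n ≈ 1.684

Brewster's law: tan θ_B = n₂/n₁ (light incident in a transparent slab, refracted into material X).
n₂ = n₁ tan θ_B = 1.983 × tan 40.34° = 1.684.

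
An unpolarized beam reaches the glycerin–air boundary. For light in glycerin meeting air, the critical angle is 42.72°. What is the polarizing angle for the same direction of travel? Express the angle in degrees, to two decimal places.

At the critical angle sin θ_c = n₂/n₁, giving n₂/n₁ = sin 42.72° = 0.6784.
Then tan θ_B = n₂/n₁ = 0.6784, so θ_B = arctan 0.6784 = 34.15°.

θ_B ≈ 34.15°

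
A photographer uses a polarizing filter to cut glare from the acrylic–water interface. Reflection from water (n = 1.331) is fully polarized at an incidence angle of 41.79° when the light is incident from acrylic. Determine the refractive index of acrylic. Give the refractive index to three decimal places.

Brewster's law: tan θ_B = n₂/n₁ (light incident in acrylic, refracted into water).
n₁ = n₂ / tan θ_B = 1.331 / tan 41.79° = 1.489.

n ≈ 1.489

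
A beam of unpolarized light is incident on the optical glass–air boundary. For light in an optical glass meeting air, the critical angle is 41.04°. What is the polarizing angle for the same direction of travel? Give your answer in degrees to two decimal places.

θ_B ≈ 33.29°

sin θ_c = n₂/n₁, so n₂/n₁ = sin 41.04° = 0.6566.
Brewster: tan θ_B = n₂/n₁ = 0.6566.
θ_B = arctan(0.6566) = 33.29°.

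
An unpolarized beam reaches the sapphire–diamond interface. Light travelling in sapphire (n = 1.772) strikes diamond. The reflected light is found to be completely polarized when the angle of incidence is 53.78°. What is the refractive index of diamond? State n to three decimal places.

Brewster's law: tan θ_B = n₂/n₁ (light incident in sapphire, refracted into diamond).
n₂ = n₁ tan θ_B = 1.772 × tan 53.78° = 2.419.

n ≈ 2.419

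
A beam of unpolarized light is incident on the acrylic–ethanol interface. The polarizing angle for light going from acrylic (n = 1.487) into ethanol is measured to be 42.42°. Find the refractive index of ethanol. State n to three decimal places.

Full polarization of the reflected beam means tan θ_B = n₂/n₁, where n₁ is the incident medium (acrylic).
n₂ = n₁ tan θ_B = 1.487 × tan 42.42° = 1.359.

n ≈ 1.359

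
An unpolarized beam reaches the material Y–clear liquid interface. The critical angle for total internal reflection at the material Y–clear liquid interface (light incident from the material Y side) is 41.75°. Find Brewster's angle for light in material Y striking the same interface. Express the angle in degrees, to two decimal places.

n₂/n₁ = sin θ_c = sin 41.75° = 0.6659.
tan θ_B equals the same ratio, so θ_B = arctan(0.6659) = 33.66°.

θ_B ≈ 33.66°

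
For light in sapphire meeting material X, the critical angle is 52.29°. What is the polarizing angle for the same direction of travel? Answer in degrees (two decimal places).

θ_B ≈ 38.35°

At the critical angle sin θ_c = n₂/n₁, giving n₂/n₁ = sin 52.29° = 0.7911.
Then tan θ_B = n₂/n₁ = 0.7911, so θ_B = arctan 0.7911 = 38.35°.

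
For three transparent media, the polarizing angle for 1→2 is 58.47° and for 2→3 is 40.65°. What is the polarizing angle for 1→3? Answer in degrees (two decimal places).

θ_B ≈ 54.45°

n₂/n₁ = tan 58.47° = 1.6299 and n₃/n₂ = tan 40.65° = 0.8586.
n₃/n₁ = 1.3995. Then tan θ_B(1→3) = n₃/n₁, so θ_B(1→3) = arctan(1.3995) = 54.45°.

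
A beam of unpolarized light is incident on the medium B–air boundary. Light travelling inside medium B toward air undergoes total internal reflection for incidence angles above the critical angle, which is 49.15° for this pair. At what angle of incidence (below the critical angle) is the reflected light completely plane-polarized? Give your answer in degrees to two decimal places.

θ_B ≈ 37.10°

sin θ_c = n₂/n₁, so n₂/n₁ = sin 49.15° = 0.7564.
Brewster: tan θ_B = n₂/n₁ = 0.7564.
θ_B = arctan(0.7564) = 37.10°.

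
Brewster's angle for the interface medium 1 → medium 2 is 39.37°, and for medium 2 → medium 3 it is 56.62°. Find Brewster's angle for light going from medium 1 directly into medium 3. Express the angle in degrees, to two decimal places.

θ_B ≈ 51.24°

n₂/n₁ = tan 39.37° = 0.8205 and n₃/n₂ = tan 56.62° = 1.5177.
So n₃/n₁ = (n₂/n₁)(n₃/n₂) = 0.8205 × 1.5177 = 1.2453.
θ_B(1→3) = arctan(1.2453) = 51.24°.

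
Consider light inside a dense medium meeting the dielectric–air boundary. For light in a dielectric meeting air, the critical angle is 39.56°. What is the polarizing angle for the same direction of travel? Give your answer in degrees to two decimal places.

sin θ_c = n₂/n₁, so n₂/n₁ = sin 39.56° = 0.6369.
Brewster: tan θ_B = n₂/n₁ = 0.6369.
θ_B = arctan(0.6369) = 32.49°.

θ_B ≈ 32.49°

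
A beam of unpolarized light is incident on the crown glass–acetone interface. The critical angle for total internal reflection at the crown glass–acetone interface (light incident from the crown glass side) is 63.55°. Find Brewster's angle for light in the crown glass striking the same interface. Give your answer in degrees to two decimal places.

n₂/n₁ = sin θ_c = sin 63.55° = 0.8953.
tan θ_B equals the same ratio, so θ_B = arctan(0.8953) = 41.84°.

θ_B ≈ 41.84°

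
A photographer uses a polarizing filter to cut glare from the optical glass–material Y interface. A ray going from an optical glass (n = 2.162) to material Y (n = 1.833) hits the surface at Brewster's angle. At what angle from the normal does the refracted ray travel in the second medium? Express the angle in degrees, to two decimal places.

tan θ_B = n₂/n₁ = 1.833/2.162 = 0.8478, so θ_B = 40.29°.
At Brewster's angle the reflected and refracted rays are perpendicular, so θ_t = 90° − θ_B = 90° − 40.29° = 49.71°.

θ_t ≈ 49.71°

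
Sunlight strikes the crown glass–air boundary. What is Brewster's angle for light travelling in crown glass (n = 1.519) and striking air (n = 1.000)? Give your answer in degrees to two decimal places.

θ_B ≈ 33.36°

tan θ_B = n₂/n₁ = 1.000/1.519 = 0.6583.
So θ_B = arctan 0.6583 = 33.36°.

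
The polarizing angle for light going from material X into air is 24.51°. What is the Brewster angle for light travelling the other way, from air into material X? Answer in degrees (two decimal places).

θ_B' ≈ 65.49°

tan θ_B' = n₁/n₂ = 1/tan θ_B, so θ_B' = 90° − θ_B.
θ_B' = 90° − 24.51° = 65.49°.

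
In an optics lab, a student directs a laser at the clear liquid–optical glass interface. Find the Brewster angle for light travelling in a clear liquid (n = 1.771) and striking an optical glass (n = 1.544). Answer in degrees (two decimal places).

Brewster's condition: tan θ_B = n₂/n₁ = 1.544/1.771 = 0.8718.
θ_B = arctan(0.8718) = 41.08°.

θ_B ≈ 41.08°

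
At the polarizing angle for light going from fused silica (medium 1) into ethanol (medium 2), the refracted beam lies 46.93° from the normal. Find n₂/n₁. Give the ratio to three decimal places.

n₂/n₁ ≈ 0.935

θ_B + θ_t = 90°, so θ_B = 90° − 46.93° = 43.07°.
Then n₂/n₁ = tan θ_B = tan 43.07° = 0.935.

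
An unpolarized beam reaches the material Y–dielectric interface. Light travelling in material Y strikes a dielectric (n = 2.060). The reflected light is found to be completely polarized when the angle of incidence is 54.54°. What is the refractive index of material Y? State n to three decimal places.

n ≈ 1.467

Brewster's law: tan θ_B = n₂/n₁ (light incident in material Y, refracted into a dielectric).
n₁ = n₂ / tan θ_B = 2.060 / tan 54.54° = 1.467.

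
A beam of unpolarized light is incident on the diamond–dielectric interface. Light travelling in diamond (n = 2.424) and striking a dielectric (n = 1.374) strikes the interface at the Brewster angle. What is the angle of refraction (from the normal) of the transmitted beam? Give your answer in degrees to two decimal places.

θ_t ≈ 60.45°

First find Brewster's angle: tan θ_B = 1.374/2.424 = 0.5668, giving θ_B = 29.55°.
Since θ_B + θ_t = 90° at Brewster incidence, θ_t = 90° − 29.55° = 60.45°.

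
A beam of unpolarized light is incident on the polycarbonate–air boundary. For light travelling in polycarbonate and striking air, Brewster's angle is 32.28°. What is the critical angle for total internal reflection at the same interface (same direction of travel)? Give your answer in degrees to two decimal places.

From Brewster, n₂/n₁ = tan θ_B = tan 32.28° = 0.6317.
Then sin θ_c = n₂/n₁ = 0.6317, so θ_c = arcsin 0.6317 = 39.17°.

θ_c ≈ 39.17°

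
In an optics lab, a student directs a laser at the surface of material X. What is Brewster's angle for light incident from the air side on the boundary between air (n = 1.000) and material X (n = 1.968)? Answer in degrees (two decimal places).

θ_B ≈ 63.06°

At Brewster's angle the reflected and refracted rays are perpendicular, which with Snell's law gives tan θ_B = n₂/n₁.
Brewster's condition: tan θ_B = n₂/n₁ = 1.968/1.000 = 1.9680.
So θ_B = arctan 1.9680 = 63.06°.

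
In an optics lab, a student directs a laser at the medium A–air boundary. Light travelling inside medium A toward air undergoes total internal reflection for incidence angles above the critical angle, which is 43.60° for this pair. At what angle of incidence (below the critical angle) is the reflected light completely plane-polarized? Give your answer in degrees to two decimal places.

At the critical angle sin θ_c = n₂/n₁, giving n₂/n₁ = sin 43.60° = 0.6896.
Then tan θ_B = n₂/n₁ = 0.6896, so θ_B = arctan 0.6896 = 34.59°.

θ_B ≈ 34.59°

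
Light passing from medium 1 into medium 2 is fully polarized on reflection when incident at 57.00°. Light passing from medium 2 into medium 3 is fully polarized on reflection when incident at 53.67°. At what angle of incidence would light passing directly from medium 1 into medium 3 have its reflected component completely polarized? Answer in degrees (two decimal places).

Each Brewster angle gives a ratio: n₂/n₁ = tan 57.00° = 1.5399, n₃/n₂ = tan 53.67° = 1.3598.
So n₃/n₁ = (n₂/n₁)(n₃/n₂) = 1.5399 × 1.3598 = 2.0940.
θ_B(1→3) = arctan(2.0940) = 64.47°.

θ_B ≈ 64.47°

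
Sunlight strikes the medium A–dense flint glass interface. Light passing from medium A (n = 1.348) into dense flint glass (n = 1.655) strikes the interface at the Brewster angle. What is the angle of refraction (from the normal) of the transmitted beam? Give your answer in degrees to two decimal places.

tan θ_B = n₂/n₁ = 1.655/1.348 = 1.2277, so θ_B = 50.84°.
The refracted ray is perpendicular to the reflected ray, so θ_t = 90° − θ_B = 39.16°.

θ_t ≈ 39.16°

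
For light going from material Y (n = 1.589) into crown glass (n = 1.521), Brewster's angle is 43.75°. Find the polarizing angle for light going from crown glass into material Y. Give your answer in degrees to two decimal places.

θ_B' ≈ 46.25°

tan θ_B' = n₁/n₂ = 1/tan θ_B, so θ_B' = 90° − θ_B.
θ_B' = 90° − 43.75° = 46.25°.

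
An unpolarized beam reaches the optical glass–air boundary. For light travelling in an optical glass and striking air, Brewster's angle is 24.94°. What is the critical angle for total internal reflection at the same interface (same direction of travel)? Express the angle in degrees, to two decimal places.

θ_c ≈ 27.71°

n₂/n₁ = tan 24.94° = 0.4650; the critical angle satisfies sin θ_c = n₂/n₁.
θ_c = arcsin(0.4650) = 27.71°.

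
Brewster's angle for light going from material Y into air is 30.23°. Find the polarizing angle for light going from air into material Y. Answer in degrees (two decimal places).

θ_B' ≈ 59.77°

The two Brewster angles are complementary: θ_B' = 90° − θ_B = 90° − 30.23° = 59.77°.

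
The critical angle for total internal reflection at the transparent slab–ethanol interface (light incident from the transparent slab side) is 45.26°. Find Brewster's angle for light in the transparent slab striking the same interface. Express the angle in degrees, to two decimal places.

sin θ_c = n₂/n₁, so n₂/n₁ = sin 45.26° = 0.7103.
Brewster: tan θ_B = n₂/n₁ = 0.7103.
θ_B = arctan(0.7103) = 35.39°.

θ_B ≈ 35.39°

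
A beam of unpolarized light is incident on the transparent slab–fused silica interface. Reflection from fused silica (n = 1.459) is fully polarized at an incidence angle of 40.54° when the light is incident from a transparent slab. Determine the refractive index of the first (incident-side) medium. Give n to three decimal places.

Brewster's law: tan θ_B = n₂/n₁ (light incident in a transparent slab, refracted into fused silica).
n₁ = n₂ / tan θ_B = 1.459 / tan 40.54° = 1.706.

n ≈ 1.706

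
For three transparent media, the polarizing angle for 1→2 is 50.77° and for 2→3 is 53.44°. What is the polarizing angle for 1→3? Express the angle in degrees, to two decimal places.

n₂/n₁ = tan 50.77° = 1.2248 and n₃/n₂ = tan 53.44° = 1.3485.
Multiplying, n₃/n₁ = 1.2248 × 1.3485 = 1.6516, and θ_B(1→3) = arctan 1.6516 = 58.81°.

θ_B ≈ 58.81°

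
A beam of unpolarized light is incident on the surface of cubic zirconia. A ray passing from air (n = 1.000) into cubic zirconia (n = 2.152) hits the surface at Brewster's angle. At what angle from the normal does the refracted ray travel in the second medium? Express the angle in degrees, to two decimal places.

θ_t ≈ 24.92°

tan θ_B = n₂/n₁ = 2.152/1.000 = 2.1520, so θ_B = 65.08°.
The refracted ray is perpendicular to the reflected ray, so θ_t = 90° − θ_B = 24.92°.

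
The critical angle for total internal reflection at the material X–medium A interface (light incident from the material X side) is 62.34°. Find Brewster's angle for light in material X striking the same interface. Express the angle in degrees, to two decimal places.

At the critical angle sin θ_c = n₂/n₁, giving n₂/n₁ = sin 62.34° = 0.8857.
Then tan θ_B = n₂/n₁ = 0.8857, so θ_B = arctan 0.8857 = 41.53°.

θ_B ≈ 41.53°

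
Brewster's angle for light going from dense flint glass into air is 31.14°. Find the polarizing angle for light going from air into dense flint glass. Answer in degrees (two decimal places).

The two Brewster angles are complementary: θ_B' = 90° − θ_B = 90° − 31.14° = 58.86°.

θ_B' ≈ 58.86°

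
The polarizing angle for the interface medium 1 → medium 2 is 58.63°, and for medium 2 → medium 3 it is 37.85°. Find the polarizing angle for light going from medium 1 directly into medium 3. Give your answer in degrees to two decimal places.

Each Brewster angle gives a ratio: n₂/n₁ = tan 58.63° = 1.6402, n₃/n₂ = tan 37.85° = 0.7771.
So n₃/n₁ = (n₂/n₁)(n₃/n₂) = 1.6402 × 0.7771 = 1.2746.
θ_B(1→3) = arctan(1.2746) = 51.88°.

θ_B ≈ 51.88°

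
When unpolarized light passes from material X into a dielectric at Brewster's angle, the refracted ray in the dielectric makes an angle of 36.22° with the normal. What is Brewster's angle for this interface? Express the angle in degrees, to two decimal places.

θ_B ≈ 53.78°

Since the reflected and refracted rays are at right angles at the polarizing angle, θ_B + θ_t = 90°.
θ_B = 90° − 36.22° = 53.78°.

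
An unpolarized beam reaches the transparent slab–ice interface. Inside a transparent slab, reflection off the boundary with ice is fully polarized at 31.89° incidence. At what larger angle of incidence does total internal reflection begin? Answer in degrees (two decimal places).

tan θ_B = n₂/n₁ = tan 31.89° = 0.6222.
Total internal reflection: sin θ_c = n₂/n₁ = 0.6222.
θ_c = arcsin(0.6222) = 38.48°.

θ_c ≈ 38.48°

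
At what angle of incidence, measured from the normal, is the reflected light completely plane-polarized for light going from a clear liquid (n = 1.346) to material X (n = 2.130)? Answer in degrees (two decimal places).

tan θ_B = n₂/n₁ = 2.130/1.346 = 1.5825.
θ_B = arctan(1.5825) = 57.71°.

θ_B ≈ 57.71°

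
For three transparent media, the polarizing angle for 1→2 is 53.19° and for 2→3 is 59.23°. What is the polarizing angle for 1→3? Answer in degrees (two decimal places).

n₂/n₁ = tan 53.19° = 1.3362 and n₃/n₂ = tan 59.23° = 1.6795.
So n₃/n₁ = (n₂/n₁)(n₃/n₂) = 1.3362 × 1.6795 = 2.2442.
θ_B(1→3) = arctan(2.2442) = 65.98°.

θ_B ≈ 65.98°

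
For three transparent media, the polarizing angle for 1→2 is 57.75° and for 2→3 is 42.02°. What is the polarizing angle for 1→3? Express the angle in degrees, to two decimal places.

θ_B ≈ 55.00°

n₂/n₁ = tan 57.75° = 1.5849 and n₃/n₂ = tan 42.02° = 0.9010.
n₃/n₁ = 1.4281. Then tan θ_B(1→3) = n₃/n₁, so θ_B(1→3) = arctan(1.4281) = 55.00°.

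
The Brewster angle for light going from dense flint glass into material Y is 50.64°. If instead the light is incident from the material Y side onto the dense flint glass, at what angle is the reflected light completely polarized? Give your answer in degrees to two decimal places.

Reversing the direction swaps n₁ and n₂, so tan θ_B' = 1/tan θ_B and θ_B' = 90° − θ_B.
Hence θ_B' = 90° − 50.64° = 39.36°.

θ_B' ≈ 39.36°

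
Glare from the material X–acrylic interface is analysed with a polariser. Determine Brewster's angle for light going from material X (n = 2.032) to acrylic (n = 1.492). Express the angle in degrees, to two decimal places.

tan θ_B = n₂/n₁ = 1.492/2.032 = 0.7343.
θ_B = arctan(0.7343) = 36.29°.

θ_B ≈ 36.29°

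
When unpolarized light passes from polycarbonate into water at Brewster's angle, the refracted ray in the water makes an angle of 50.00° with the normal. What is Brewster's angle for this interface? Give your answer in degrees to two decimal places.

θ_B ≈ 40.00°

Brewster's condition makes the reflected and refracted beams perpendicular: θ_B + θ_t = 90°.
θ_B = 90° − 50.00° = 40.00°.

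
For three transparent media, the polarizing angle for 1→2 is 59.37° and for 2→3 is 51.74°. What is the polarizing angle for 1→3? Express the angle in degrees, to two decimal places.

Each Brewster angle gives a ratio: n₂/n₁ = tan 59.37° = 1.6889, n₃/n₂ = tan 51.74° = 1.2680.
n₃/n₁ = 2.1416. Then tan θ_B(1→3) = n₃/n₁, so θ_B(1→3) = arctan(2.1416) = 64.97°.

θ_B ≈ 64.97°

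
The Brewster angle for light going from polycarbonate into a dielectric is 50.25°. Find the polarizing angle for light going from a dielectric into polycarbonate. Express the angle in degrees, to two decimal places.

θ_B' ≈ 39.75°

The two Brewster angles are complementary: θ_B' = 90° − θ_B = 90° − 50.25° = 39.75°.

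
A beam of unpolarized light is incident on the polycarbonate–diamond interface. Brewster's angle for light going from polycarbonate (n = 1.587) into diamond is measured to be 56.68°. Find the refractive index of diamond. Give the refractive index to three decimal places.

Brewster's law: tan θ_B = n₂/n₁ (light incident in polycarbonate, refracted into diamond).
n₂ = n₁ tan θ_B = 1.587 × tan 56.68° = 2.414.

n ≈ 2.414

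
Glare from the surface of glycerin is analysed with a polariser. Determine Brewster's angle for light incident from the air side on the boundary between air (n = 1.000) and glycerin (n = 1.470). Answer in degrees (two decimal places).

θ_B ≈ 55.77°

At Brewster's angle the reflected and refracted rays are perpendicular, which with Snell's law gives tan θ_B = n₂/n₁.
Brewster's condition: tan θ_B = n₂/n₁ = 1.470/1.000 = 1.4700.
θ_B = arctan(1.4700) = 55.77°.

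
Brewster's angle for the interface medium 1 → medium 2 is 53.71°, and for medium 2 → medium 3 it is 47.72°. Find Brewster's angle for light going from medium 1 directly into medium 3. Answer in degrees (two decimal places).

θ_B ≈ 56.27°

tan θ_B(1→2) = n₂/n₁ = tan 53.71° = 1.3618.
tan θ_B(2→3) = n₃/n₂ = tan 47.72° = 1.0998.
So n₃/n₁ = (n₂/n₁)(n₃/n₂) = 1.3618 × 1.0998 = 1.4977.
θ_B(1→3) = arctan(1.4977) = 56.27°.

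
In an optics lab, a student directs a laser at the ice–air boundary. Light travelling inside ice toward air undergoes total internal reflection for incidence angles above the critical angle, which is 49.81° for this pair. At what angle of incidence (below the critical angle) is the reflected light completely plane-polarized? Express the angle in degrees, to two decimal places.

θ_B ≈ 37.38°

At the critical angle sin θ_c = n₂/n₁, giving n₂/n₁ = sin 49.81° = 0.7639.
Then tan θ_B = n₂/n₁ = 0.7639, so θ_B = arctan 0.7639 = 37.38°.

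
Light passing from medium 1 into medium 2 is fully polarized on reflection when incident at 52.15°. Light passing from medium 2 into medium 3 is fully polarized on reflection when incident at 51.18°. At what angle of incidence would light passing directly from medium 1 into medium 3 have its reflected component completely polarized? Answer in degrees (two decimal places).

θ_B ≈ 57.98°

n₂/n₁ = tan 52.15° = 1.2869 and n₃/n₂ = tan 51.18° = 1.2429.
So n₃/n₁ = (n₂/n₁)(n₃/n₂) = 1.2869 × 1.2429 = 1.5994.
θ_B(1→3) = arctan(1.5994) = 57.98°.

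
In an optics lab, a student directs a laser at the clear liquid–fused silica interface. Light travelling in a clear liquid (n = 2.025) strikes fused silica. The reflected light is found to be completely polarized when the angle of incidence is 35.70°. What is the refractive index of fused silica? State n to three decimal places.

Full polarization of the reflected beam means tan θ_B = n₂/n₁, where n₁ is the incident medium (a clear liquid).
n₂ = n₁ tan θ_B = 2.025 × tan 35.70° = 1.455.

n ≈ 1.455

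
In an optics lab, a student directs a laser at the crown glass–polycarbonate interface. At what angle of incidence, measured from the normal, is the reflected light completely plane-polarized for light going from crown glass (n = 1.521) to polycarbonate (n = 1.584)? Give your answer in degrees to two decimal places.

At Brewster's angle the reflected and refracted rays are perpendicular, which with Snell's law gives tan θ_B = n₂/n₁.
Brewster's condition: tan θ_B = n₂/n₁ = 1.584/1.521 = 1.0414.
θ_B = arctan(1.0414) = 46.16°.

θ_B ≈ 46.16°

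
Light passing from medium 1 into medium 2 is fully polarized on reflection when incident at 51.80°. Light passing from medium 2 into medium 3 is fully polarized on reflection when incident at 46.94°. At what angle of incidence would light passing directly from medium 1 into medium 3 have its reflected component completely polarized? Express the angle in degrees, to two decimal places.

n₂/n₁ = tan 51.80° = 1.2708 and n₃/n₂ = tan 46.94° = 1.0701.
n₃/n₁ = 1.3599. Then tan θ_B(1→3) = n₃/n₁, so θ_B(1→3) = arctan(1.3599) = 53.67°.

θ_B ≈ 53.67°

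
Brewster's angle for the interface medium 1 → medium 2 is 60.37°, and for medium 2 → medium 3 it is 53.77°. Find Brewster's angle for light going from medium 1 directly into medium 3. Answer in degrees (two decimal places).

tan θ_B(1→2) = n₂/n₁ = tan 60.37° = 1.7582.
tan θ_B(2→3) = n₃/n₂ = tan 53.77° = 1.3648.
Multiplying, n₃/n₁ = 1.7582 × 1.3648 = 2.3996, and θ_B(1→3) = arctan 2.3996 = 67.38°.

θ_B ≈ 67.38°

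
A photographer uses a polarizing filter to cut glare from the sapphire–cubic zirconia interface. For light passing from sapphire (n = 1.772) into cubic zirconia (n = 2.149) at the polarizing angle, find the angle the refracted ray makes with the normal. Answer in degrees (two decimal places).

tan θ_B = n₂/n₁ = 2.149/1.772 = 1.2128, so θ_B = 50.49°.
The refracted ray is perpendicular to the reflected ray, so θ_t = 90° − θ_B = 39.51°.

θ_t ≈ 39.51°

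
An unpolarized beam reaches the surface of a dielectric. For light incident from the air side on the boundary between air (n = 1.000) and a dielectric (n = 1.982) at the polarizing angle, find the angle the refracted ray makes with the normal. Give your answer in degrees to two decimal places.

θ_t ≈ 26.77°

First find Brewster's angle: tan θ_B = 1.982/1.000 = 1.9820, giving θ_B = 63.23°.
Since θ_B + θ_t = 90° at Brewster incidence, θ_t = 90° − 63.23° = 26.77°.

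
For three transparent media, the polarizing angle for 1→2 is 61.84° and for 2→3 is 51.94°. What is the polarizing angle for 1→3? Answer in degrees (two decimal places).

n₂/n₁ = tan 61.84° = 1.8681 and n₃/n₂ = tan 51.94° = 1.2772.
n₃/n₁ = 2.3859. Then tan θ_B(1→3) = n₃/n₁, so θ_B(1→3) = arctan(2.3859) = 67.26°.

θ_B ≈ 67.26°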